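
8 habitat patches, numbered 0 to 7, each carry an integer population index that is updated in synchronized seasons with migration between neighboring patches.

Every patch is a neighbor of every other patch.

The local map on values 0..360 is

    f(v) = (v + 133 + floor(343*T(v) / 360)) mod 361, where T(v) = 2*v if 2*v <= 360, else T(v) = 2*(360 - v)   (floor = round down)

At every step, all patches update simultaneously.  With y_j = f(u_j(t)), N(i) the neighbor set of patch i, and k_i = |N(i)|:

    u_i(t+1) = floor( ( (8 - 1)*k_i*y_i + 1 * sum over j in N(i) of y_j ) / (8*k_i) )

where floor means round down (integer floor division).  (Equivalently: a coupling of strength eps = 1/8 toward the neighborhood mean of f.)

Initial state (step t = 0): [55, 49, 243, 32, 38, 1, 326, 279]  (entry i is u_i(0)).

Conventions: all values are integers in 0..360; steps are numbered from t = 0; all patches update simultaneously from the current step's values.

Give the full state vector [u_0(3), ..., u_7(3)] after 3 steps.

Simulating step by step:
t=0: [55, 49, 243, 32, 38, 1, 326, 279]
t=1: [281, 267, 234, 224, 239, 147, 170, 207]
t=2: [207, 218, 244, 252, 240, 204, 260, 265]
t=3: [266, 257, 237, 231, 240, 268, 225, 221]

Answer: [266, 257, 237, 231, 240, 268, 225, 221]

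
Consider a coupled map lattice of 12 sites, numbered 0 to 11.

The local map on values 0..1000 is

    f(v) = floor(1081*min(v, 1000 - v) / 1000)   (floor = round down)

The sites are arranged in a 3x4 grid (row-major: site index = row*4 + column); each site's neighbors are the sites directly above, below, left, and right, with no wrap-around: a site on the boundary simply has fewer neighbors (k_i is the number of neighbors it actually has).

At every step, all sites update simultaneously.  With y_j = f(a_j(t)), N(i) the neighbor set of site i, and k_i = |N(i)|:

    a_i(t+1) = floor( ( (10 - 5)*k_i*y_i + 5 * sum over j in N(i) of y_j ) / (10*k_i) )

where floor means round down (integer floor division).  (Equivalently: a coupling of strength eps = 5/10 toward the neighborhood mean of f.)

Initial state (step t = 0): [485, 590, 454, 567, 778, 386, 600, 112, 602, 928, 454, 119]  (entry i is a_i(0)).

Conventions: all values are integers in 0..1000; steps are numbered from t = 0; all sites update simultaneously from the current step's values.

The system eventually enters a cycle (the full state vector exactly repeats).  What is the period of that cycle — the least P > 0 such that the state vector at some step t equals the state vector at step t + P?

Answer: 4
Key observation: The state at step 34, [497, 497, 498, 498, 497, 497, 498, 498, 497, 497, 498, 498], reappears at step 38 — and no state repeats earlier — so the cycle the system enters has period 4.

Derivation:
t=0: [485, 590, 454, 567, 778, 386, 600, 112, 602, 928, 454, 119]
t=1: [432, 460, 468, 386, 348, 357, 405, 231, 294, 261, 351, 216]
t=2: [451, 474, 477, 397, 382, 391, 408, 305, 323, 321, 348, 273]
t=3: [474, 493, 487, 425, 415, 425, 425, 358, 364, 364, 368, 323]
t=4: [501, 515, 504, 457, 451, 458, 450, 404, 406, 404, 398, 370]
t=5: [522, 523, 518, 490, 488, 489, 480, 447, 449, 445, 435, 416]
t=6: [518, 518, 520, 515, 518, 519, 509, 490, 494, 487, 476, 462]
t=7: [521, 520, 521, 523, 522, 521, 525, 523, 528, 524, 516, 510]
t=8: [517, 517, 516, 515, 515, 516, 515, 517, 512, 515, 520, 524]
t=9: [522, 522, 523, 523, 524, 523, 522, 521, 525, 523, 519, 517]
t=10: [515, 515, 515, 515, 514, 515, 516, 517, 513, 515, 518, 520]
t=11: [524, 524, 523, 523, 524, 524, 522, 521, 525, 523, 521, 519]
t=12: [514, 514, 515, 515, 513, 514, 515, 516, 513, 514, 516, 518]
t=13: [525, 524, 524, 523, 525, 525, 523, 523, 525, 524, 523, 522]
t=14: [513, 513, 514, 514, 513, 513, 514, 515, 513, 513, 515, 515]
t=15: [526, 525, 525, 524, 526, 525, 524, 524, 526, 525, 524, 524]
t=16: [512, 512, 513, 513, 512, 513, 513, 514, 512, 513, 513, 514]
t=17: [527, 526, 526, 525, 526, 526, 525, 525, 526, 526, 525, 525]
t=18: [511, 511, 512, 512, 511, 512, 512, 513, 512, 512, 512, 513]
t=19: [528, 527, 527, 526, 527, 527, 526, 526, 527, 527, 526, 526]
t=20: [510, 510, 511, 511, 510, 511, 511, 512, 511, 511, 511, 512]
t=21: [529, 528, 528, 527, 528, 528, 527, 527, 528, 528, 527, 527]
t=22: [509, 509, 510, 510, 509, 510, 510, 511, 510, 510, 510, 511]
t=23: [530, 529, 529, 528, 529, 529, 528, 528, 529, 529, 528, 528]
t=24: [508, 508, 509, 509, 508, 509, 509, 510, 509, 509, 509, 510]
t=25: [531, 530, 530, 529, 530, 530, 529, 529, 530, 530, 529, 529]
t=26: [507, 507, 508, 508, 507, 508, 508, 509, 508, 508, 508, 509]
t=27: [532, 531, 531, 530, 531, 531, 530, 530, 531, 531, 530, 530]
t=28: [505, 505, 506, 507, 505, 506, 507, 508, 506, 506, 507, 508]
t=29: [535, 534, 533, 532, 534, 534, 532, 531, 534, 533, 532, 531]
t=30: [502, 503, 504, 505, 502, 503, 504, 505, 503, 503, 505, 505]
t=31: [537, 537, 536, 535, 537, 537, 535, 535, 537, 536, 535, 535]
t=32: [500, 500, 501, 501, 500, 500, 501, 502, 500, 500, 501, 502]
t=33: [540, 539, 539, 538, 540, 539, 539, 538, 540, 539, 539, 538]
t=34: [497, 497, 498, 498, 497, 497, 498, 498, 497, 497, 498, 498]
t=35: [537, 537, 537, 538, 537, 537, 537, 538, 537, 537, 537, 538]
t=36: [500, 500, 499, 499, 500, 500, 499, 499, 500, 500, 499, 499]
t=37: [540, 539, 539, 539, 540, 539, 539, 539, 540, 539, 539, 539]
t=38: [497, 497, 498, 498, 497, 497, 498, 498, 497, 497, 498, 498]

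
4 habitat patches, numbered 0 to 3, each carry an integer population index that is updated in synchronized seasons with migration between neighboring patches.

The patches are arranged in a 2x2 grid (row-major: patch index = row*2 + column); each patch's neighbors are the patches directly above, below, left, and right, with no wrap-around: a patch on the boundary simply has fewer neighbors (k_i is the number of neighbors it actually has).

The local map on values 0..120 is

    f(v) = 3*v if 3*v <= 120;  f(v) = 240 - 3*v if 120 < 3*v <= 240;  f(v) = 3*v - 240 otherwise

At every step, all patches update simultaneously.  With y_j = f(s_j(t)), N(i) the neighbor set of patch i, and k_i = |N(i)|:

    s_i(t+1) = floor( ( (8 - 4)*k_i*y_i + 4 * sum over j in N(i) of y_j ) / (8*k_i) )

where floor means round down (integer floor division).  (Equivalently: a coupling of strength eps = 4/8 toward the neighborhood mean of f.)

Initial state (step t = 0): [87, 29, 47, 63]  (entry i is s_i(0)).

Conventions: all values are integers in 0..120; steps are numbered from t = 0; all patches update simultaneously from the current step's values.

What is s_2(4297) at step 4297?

Answer: s_2(4297) = 81
Key observation: The state at step 5, [81, 81, 81, 81], reappears at step 9: the system is in a cycle of period 4 from step 5 on.  Therefore the state at step 4297 equals the state at step 5 + ((4297 - 5) mod 4) = 5, which is [81, 81, 81, 81].

Derivation:
t=0: [87, 29, 47, 63]
t=1: [57, 61, 67, 72]
t=2: [58, 51, 42, 36]
t=3: [83, 87, 100, 104]
t=4: [24, 30, 50, 56]
t=5: [81, 81, 81, 81]
t=6: [3, 3, 3, 3]
t=7: [9, 9, 9, 9]
t=8: [27, 27, 27, 27]
t=9: [81, 81, 81, 81]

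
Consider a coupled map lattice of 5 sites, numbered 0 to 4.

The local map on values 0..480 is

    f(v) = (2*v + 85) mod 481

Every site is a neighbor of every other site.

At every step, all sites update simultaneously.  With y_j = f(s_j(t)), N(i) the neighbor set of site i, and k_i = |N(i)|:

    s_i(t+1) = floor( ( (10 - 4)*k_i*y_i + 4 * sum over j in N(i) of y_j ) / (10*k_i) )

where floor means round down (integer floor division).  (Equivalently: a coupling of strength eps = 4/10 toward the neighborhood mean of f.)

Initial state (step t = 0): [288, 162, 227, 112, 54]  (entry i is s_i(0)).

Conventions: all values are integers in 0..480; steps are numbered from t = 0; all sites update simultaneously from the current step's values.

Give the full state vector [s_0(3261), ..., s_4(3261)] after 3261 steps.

Simulating step by step:
t=0: [288, 162, 227, 112, 54]
t=1: [204, 319, 143, 269, 211]
t=2: [85, 200, 264, 150, 92]
t=3: [232, 106, 170, 297, 239]
t=4: [141, 255, 319, 206, 148]
t=5: [295, 169, 233, 120, 302]
t=6: [219, 333, 157, 284, 226]
t=7: [114, 228, 293, 179, 121]
t=8: [289, 163, 228, 354, 296]
t=9: [207, 321, 146, 272, 214]
t=10: [91, 205, 270, 156, 98]
t=11: [243, 117, 182, 308, 250]
t=12: [163, 277, 342, 228, 170]
t=13: [339, 213, 278, 164, 346]
t=14: [259, 133, 198, 324, 266]
t=15: [147, 261, 86, 212, 154]
t=16: [307, 181, 246, 132, 314]
t=17: [243, 357, 182, 308, 250]
t=18: [163, 277, 342, 228, 170]

Answer: [147, 261, 86, 212, 154]
Key observation: The state at step 12, [163, 277, 342, 228, 170], reappears at step 18: the system is in a cycle of period 6 from step 12 on.  Therefore the state at step 3261 equals the state at step 12 + ((3261 - 12) mod 6) = 15, which is [147, 261, 86, 212, 154].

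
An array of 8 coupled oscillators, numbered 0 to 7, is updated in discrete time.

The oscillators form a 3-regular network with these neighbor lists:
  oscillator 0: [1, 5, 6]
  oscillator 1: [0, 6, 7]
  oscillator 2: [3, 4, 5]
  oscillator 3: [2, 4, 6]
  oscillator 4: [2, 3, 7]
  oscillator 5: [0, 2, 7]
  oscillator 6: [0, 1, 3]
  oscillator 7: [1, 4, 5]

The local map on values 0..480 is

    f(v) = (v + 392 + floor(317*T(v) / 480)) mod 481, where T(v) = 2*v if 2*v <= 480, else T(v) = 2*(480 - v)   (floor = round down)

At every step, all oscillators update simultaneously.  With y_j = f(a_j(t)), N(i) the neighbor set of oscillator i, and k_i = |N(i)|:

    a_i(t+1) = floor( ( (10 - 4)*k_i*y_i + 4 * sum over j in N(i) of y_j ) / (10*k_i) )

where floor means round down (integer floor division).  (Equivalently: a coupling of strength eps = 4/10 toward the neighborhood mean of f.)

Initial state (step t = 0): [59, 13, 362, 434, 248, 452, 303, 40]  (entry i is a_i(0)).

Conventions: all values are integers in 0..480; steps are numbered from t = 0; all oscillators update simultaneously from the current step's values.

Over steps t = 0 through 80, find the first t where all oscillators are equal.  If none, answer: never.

Simulating step by step:
t=0: [59, 13, 362, 434, 248, 452, 303, 40]  (not all equal)
t=1: [197, 319, 426, 421, 390, 303, 384, 173]  (not all equal)
t=2: [395, 412, 414, 411, 401, 413, 415, 361]  (not all equal)
t=3: [415, 414, 412, 413, 416, 415, 412, 422]  (not all equal)
t=4: [411, 411, 411, 411, 411, 410, 411, 409]  (not all equal)
t=5: [413, 413, 413, 413, 413, 413, 413, 413]  (all equal)

Answer: 5
Key observation: Synchronization is absorbing here: once all oscillators are equal they stay equal, and step 5 is the first all-equal step.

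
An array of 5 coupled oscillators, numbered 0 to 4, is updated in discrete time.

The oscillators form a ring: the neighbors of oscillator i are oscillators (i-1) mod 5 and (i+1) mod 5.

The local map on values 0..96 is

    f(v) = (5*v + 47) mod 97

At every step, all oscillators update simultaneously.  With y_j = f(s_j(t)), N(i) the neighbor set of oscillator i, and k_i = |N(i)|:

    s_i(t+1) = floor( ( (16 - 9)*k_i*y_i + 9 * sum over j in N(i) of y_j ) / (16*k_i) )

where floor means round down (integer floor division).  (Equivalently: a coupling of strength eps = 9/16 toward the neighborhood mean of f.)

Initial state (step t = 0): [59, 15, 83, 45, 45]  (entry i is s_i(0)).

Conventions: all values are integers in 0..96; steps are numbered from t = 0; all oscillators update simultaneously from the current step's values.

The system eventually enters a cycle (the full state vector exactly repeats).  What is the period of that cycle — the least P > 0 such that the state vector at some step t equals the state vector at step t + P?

Answer: 11
Key observation: The state at step 18, [35, 50, 50, 35, 26], reappears at step 29 — and no state repeats earlier — so the cycle the system enters has period 11.

Derivation:
t=0: [59, 15, 83, 45, 45]
t=1: [51, 46, 61, 76, 70]
t=2: [30, 56, 61, 36, 18]
t=3: [22, 33, 46, 42, 27]
t=4: [55, 48, 59, 74, 71]
t=5: [43, 63, 56, 30, 23]
t=6: [68, 60, 36, 29, 48]
t=7: [83, 60, 56, 77, 94]
t=8: [57, 55, 43, 38, 47]
t=9: [51, 44, 50, 62, 62]
t=10: [43, 36, 41, 49, 50]
t=11: [40, 49, 34, 18, 22]
t=12: [40, 21, 21, 40, 52]
t=13: [43, 54, 54, 43, 36]
t=14: [46, 37, 37, 46, 52]
t=15: [51, 50, 50, 51, 53]
t=16: [12, 7, 7, 12, 15]
t=17: [34, 61, 61, 34, 16]
t=18: [35, 50, 50, 35, 26]
t=19: [36, 12, 12, 36, 50]
t=20: [18, 16, 16, 18, 21]
t=21: [41, 32, 32, 41, 46]
t=22: [52, 25, 25, 52, 68]
t=23: [55, 58, 58, 55, 51]
t=24: [29, 41, 41, 29, 22]
t=25: [74, 68, 68, 74, 79]
t=26: [54, 77, 77, 54, 39]
t=27: [37, 38, 38, 37, 35]
t=28: [36, 41, 41, 36, 33]
t=29: [35, 50, 50, 35, 26]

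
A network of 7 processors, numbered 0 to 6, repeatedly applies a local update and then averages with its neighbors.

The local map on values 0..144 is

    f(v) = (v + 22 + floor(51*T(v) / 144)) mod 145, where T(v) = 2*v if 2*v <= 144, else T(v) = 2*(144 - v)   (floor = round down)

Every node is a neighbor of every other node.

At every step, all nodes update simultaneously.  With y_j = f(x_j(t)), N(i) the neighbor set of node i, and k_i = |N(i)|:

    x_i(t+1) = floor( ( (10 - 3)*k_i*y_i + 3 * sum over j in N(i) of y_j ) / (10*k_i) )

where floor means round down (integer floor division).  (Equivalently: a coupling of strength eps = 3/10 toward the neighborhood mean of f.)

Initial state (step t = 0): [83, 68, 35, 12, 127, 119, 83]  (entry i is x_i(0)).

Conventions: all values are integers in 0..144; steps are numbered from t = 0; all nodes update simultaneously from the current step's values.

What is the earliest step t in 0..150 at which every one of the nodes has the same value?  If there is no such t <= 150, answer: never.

Answer: never
Key observation: The state at step 21 reappears at step 24 — the system is in a cycle of period 3 from step 21 on.  No step 0..24 is synchronized, and the cycle repeats forever, so no step up to 150 (or ever) has all nodes equal.

Derivation:
t=0: [83, 68, 35, 12, 127, 119, 83]  (not all equal)
t=1: [16, 104, 67, 42, 25, 23, 16]  (not all equal)
t=2: [54, 28, 111, 83, 64, 62, 54]  (not all equal)
t=3: [102, 73, 35, 30, 113, 111, 102]  (not all equal)
t=4: [14, 9, 62, 57, 16, 16, 14]  (not all equal)
t=5: [52, 47, 106, 100, 55, 55, 52]  (not all equal)
t=6: [99, 94, 34, 33, 103, 103, 99]  (not all equal)
t=7: [14, 13, 61, 60, 15, 15, 14]  (not all equal)
t=8: [53, 52, 105, 104, 54, 54, 53]  (not all equal)
t=9: [101, 100, 34, 34, 103, 103, 101]  (not all equal)
t=10: [15, 15, 62, 62, 15, 15, 15]  (not all equal)
t=11: [55, 55, 107, 107, 55, 55, 55]  (not all equal)
t=12: [104, 104, 36, 36, 104, 104, 104]  (not all equal)
t=13: [16, 16, 64, 64, 16, 16, 16]  (not all equal)
t=14: [57, 57, 110, 110, 57, 57, 57]  (not all equal)
t=15: [108, 108, 38, 38, 108, 108, 108]  (not all equal)
t=16: [17, 17, 67, 67, 17, 17, 17]  (not all equal)
t=17: [59, 59, 114, 114, 59, 59, 59]  (not all equal)
t=18: [111, 111, 39, 39, 111, 111, 111]  (not all equal)
t=19: [18, 18, 68, 68, 18, 18, 18]  (not all equal)
t=20: [60, 60, 116, 116, 60, 60, 60]  (not all equal)
t=21: [112, 112, 40, 40, 112, 112, 112]  (not all equal)
t=22: [18, 18, 70, 70, 18, 18, 18]  (not all equal)
t=23: [60, 60, 118, 118, 60, 60, 60]  (not all equal)
t=24: [112, 112, 40, 40, 112, 112, 112]  (not all equal)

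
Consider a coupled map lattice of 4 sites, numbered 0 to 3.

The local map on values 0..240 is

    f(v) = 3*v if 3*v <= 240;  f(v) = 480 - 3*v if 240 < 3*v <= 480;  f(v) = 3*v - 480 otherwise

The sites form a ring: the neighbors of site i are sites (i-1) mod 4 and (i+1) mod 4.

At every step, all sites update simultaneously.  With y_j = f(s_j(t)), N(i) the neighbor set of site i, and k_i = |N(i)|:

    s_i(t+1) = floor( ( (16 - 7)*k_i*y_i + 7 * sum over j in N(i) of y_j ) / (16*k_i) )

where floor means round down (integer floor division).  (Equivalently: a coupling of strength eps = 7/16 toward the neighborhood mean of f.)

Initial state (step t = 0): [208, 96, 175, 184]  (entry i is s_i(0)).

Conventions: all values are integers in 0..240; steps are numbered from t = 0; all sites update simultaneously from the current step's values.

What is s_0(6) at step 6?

Simulating step by step:
t=0: [208, 96, 175, 184]
t=1: [138, 149, 83, 81]
t=2: [96, 83, 189, 198]
t=3: [183, 190, 124, 125]
t=4: [81, 89, 103, 97]
t=5: [221, 209, 184, 195]
t=6: [158, 138, 95, 114]

Answer: s_0(6) = 158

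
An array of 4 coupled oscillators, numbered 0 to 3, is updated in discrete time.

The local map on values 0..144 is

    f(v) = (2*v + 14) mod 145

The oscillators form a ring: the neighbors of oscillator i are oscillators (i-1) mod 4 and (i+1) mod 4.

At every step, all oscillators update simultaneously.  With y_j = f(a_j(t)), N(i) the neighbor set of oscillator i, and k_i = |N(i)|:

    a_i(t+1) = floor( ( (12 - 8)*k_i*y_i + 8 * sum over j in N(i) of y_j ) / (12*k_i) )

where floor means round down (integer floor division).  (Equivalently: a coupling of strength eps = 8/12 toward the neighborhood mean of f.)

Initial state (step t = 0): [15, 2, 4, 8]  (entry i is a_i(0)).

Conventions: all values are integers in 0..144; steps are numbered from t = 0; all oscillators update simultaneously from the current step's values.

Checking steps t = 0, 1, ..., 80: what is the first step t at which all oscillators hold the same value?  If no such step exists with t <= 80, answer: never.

Answer: 8
Key observation: Synchronization is absorbing here: once all oscillators are equal they stay equal, and step 8 is the first all-equal step.

Derivation:
t=0: [15, 2, 4, 8]  (not all equal)
t=1: [30, 28, 23, 32]  (not all equal)
t=2: [74, 68, 69, 70]  (not all equal)
t=3: [10, 9, 7, 11]  (not all equal)
t=4: [34, 31, 32, 32]  (not all equal)
t=5: [78, 78, 77, 79]  (not all equal)
t=6: [25, 24, 25, 25]  (not all equal)
t=7: [63, 63, 63, 64]  (not all equal)
t=8: [140, 140, 140, 140]  (all equal)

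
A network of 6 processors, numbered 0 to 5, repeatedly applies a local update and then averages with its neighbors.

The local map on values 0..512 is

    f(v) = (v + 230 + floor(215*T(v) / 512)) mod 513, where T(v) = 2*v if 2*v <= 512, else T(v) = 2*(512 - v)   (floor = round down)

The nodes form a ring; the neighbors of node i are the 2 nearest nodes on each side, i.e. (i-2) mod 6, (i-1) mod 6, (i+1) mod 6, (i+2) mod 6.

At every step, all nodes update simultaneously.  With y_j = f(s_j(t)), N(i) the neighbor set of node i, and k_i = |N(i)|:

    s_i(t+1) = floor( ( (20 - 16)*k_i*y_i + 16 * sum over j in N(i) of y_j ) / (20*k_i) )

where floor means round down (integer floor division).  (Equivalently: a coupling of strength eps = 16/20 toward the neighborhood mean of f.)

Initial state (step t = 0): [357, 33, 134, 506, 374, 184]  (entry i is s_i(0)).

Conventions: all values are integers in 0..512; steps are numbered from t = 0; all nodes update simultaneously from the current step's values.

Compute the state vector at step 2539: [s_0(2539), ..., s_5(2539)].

Simulating step by step:
t=0: [357, 33, 134, 506, 374, 184]
t=1: [246, 250, 280, 251, 233, 196]
t=2: [151, 158, 171, 153, 152, 149]
t=3: [311, 312, 313, 312, 412, 407]
t=4: [202, 199, 199, 202, 202, 202]
t=5: [86, 86, 86, 86, 87, 87]
t=6: [388, 388, 388, 388, 388, 388]
t=7: [209, 209, 209, 209, 209, 209]
t=8: [101, 101, 101, 101, 101, 101]
t=9: [415, 415, 415, 415, 415, 415]
t=10: [213, 213, 213, 213, 213, 213]
t=11: [108, 108, 108, 108, 108, 108]
t=12: [428, 428, 428, 428, 428, 428]
t=13: [215, 215, 215, 215, 215, 215]
t=14: [112, 112, 112, 112, 112, 112]
t=15: [436, 436, 436, 436, 436, 436]
t=16: [216, 216, 216, 216, 216, 216]
t=17: [114, 114, 114, 114, 114, 114]
t=18: [439, 439, 439, 439, 439, 439]
t=19: [217, 217, 217, 217, 217, 217]
t=20: [116, 116, 116, 116, 116, 116]
t=21: [443, 443, 443, 443, 443, 443]
t=22: [217, 217, 217, 217, 217, 217]

Answer: [217, 217, 217, 217, 217, 217]
Key observation: The state at step 19, [217, 217, 217, 217, 217, 217], reappears at step 22: the system is in a cycle of period 3 from step 19 on.  Therefore the state at step 2539 equals the state at step 19 + ((2539 - 19) mod 3) = 19, which is [217, 217, 217, 217, 217, 217].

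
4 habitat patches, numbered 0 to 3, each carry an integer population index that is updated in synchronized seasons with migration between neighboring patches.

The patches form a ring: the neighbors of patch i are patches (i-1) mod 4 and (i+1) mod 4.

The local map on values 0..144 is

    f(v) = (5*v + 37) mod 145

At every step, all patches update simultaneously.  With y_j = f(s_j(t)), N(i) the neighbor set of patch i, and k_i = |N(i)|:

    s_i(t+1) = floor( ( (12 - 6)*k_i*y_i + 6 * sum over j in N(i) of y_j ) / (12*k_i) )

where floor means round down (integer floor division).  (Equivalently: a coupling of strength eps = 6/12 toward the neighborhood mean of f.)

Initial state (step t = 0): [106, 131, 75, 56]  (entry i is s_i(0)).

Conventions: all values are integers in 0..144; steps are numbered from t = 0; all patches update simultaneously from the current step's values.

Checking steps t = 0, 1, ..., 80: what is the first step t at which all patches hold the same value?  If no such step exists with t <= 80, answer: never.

Simulating step by step:
t=0: [106, 131, 75, 56]  (not all equal)
t=1: [100, 119, 95, 77]  (not all equal)
t=2: [97, 70, 84, 110]  (not all equal)
t=3: [69, 75, 37, 30]  (not all equal)
t=4: [87, 103, 79, 63]  (not all equal)
t=5: [63, 103, 115, 75]  (not all equal)
t=6: [90, 82, 75, 84]  (not all equal)
t=7: [34, 49, 69, 54]  (not all equal)
t=8: [69, 107, 84, 47]  (not all equal)
t=9: [112, 97, 77, 92]  (not all equal)
t=10: [45, 80, 103, 68]  (not all equal)
t=11: [80, 59, 80, 102]  (not all equal)
t=12: [39, 22, 39, 57]  (not all equal)
t=13: [52, 44, 52, 59]  (not all equal)
t=14: [42, 59, 42, 24]  (not all equal)
t=15: [64, 72, 64, 57]  (not all equal)
t=16: [68, 87, 68, 49]  (not all equal)
t=17: [87, 62, 87, 112]  (not all equal)
t=18: [37, 47, 37, 27]  (not all equal)
t=19: [77, 102, 77, 52]  (not all equal)
t=20: [95, 122, 95, 69]  (not all equal)
t=21: [78, 72, 78, 84]  (not all equal)
t=22: [100, 122, 100, 79]  (not all equal)
t=23: [103, 84, 103, 122]  (not all equal)
t=24: [80, 69, 80, 92]  (not all equal)
t=25: [39, 47, 39, 32]  (not all equal)
t=26: [88, 107, 88, 69]  (not all equal)
t=27: [78, 89, 78, 67]  (not all equal)
t=28: [100, 92, 100, 109]  (not all equal)
t=29: [67, 82, 67, 52]  (not all equal)
t=30: [45, 47, 45, 44]  (not all equal)
t=31: [118, 122, 118, 114]  (not all equal)
t=32: [47, 57, 47, 37]  (not all equal)
t=33: [90, 79, 90, 102]  (not all equal)
t=34: [89, 97, 89, 82]  (not all equal)
t=35: [48, 67, 48, 29]  (not all equal)
t=36: [95, 107, 95, 84]  (not all equal)
t=37: [78, 107, 78, 49]  (not all equal)
t=38: [137, 137, 137, 137]  (all equal)

Answer: 38
Key observation: Synchronization is absorbing here: once all patches are equal they stay equal, and step 38 is the first all-equal step.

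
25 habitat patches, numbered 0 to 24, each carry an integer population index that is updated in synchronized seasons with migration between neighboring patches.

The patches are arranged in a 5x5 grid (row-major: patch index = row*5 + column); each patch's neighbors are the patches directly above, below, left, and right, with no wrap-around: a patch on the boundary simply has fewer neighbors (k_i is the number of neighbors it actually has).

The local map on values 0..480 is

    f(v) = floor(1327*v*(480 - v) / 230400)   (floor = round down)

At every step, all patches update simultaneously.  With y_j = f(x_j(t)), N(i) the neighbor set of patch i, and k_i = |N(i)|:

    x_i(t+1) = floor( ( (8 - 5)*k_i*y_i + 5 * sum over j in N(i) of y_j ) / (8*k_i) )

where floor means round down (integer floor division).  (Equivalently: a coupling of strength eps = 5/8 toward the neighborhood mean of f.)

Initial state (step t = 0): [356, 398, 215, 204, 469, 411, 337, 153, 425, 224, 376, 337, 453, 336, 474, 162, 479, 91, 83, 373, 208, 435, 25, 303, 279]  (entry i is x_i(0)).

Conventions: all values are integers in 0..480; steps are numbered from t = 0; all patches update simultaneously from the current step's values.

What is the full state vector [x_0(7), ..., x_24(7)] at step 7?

Answer: [301, 301, 302, 302, 302, 301, 302, 303, 303, 303, 304, 304, 305, 304, 304, 306, 306, 306, 305, 304, 307, 307, 307, 305, 304]

Derivation:
t=0: [356, 398, 215, 204, 469, 411, 337, 153, 425, 224, 376, 337, 453, 336, 474, 162, 479, 91, 83, 373, 208, 435, 25, 303, 279]
t=1: [204, 249, 289, 223, 215, 218, 246, 234, 240, 161, 237, 193, 189, 168, 180, 226, 139, 127, 229, 195, 249, 123, 154, 235, 288]
t=2: [327, 326, 325, 327, 318, 328, 328, 326, 320, 312, 327, 314, 307, 314, 307, 318, 283, 285, 313, 320, 306, 280, 283, 319, 322]
t=3: [288, 288, 289, 291, 295, 287, 289, 292, 294, 299, 291, 300, 303, 300, 300, 301, 313, 315, 301, 297, 307, 318, 315, 301, 293]
t=4: [318, 317, 316, 315, 313, 317, 316, 314, 313, 312, 314, 310, 308, 310, 311, 308, 302, 302, 308, 312, 303, 299, 300, 308, 312]
t=5: [296, 297, 298, 299, 300, 297, 298, 300, 300, 301, 301, 303, 304, 303, 301, 305, 307, 308, 304, 302, 308, 309, 309, 305, 302]
t=6: [313, 312, 311, 311, 310, 312, 311, 310, 310, 310, 309, 308, 308, 308, 309, 306, 305, 305, 307, 309, 305, 304, 304, 307, 308]
t=7: [301, 301, 302, 302, 302, 301, 302, 303, 303, 303, 304, 304, 305, 304, 304, 306, 306, 306, 305, 304, 307, 307, 307, 305, 304]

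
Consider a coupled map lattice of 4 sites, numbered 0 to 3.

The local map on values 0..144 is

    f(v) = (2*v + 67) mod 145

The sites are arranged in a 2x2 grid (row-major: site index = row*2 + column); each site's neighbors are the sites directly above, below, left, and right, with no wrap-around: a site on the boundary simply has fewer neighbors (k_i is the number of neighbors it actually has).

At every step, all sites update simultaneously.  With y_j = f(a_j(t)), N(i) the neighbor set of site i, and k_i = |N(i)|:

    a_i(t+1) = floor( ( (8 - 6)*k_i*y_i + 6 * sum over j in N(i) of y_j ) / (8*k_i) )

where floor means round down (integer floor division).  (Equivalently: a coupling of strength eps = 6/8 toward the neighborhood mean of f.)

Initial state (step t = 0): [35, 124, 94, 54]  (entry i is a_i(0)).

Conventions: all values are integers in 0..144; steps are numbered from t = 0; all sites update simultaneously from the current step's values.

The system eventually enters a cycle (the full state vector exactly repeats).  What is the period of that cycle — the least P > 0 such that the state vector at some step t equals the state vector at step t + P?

Simulating step by step:
t=0: [35, 124, 94, 54]
t=1: [84, 68, 90, 58]
t=2: [82, 62, 73, 69]
t=3: [64, 66, 71, 57]
t=4: [56, 45, 48, 53]
t=5: [19, 26, 27, 18]
t=6: [116, 107, 108, 115]
t=7: [105, 40, 40, 104]
t=8: [34, 98, 98, 34]
t=9: [122, 130, 130, 122]
t=10: [33, 25, 25, 33]
t=11: [121, 129, 129, 121]
t=12: [31, 23, 23, 31]
t=13: [117, 125, 125, 117]
t=14: [23, 15, 15, 23]
t=15: [101, 109, 109, 101]
t=16: [136, 128, 128, 136]
t=17: [37, 45, 45, 37]
t=18: [44, 108, 108, 44]
t=19: [106, 42, 42, 106]
t=20: [38, 102, 102, 38]
t=21: [130, 138, 138, 130]
t=22: [49, 41, 41, 49]
t=23: [8, 16, 16, 8]
t=24: [95, 87, 87, 95]
t=25: [100, 108, 108, 100]
t=26: [134, 126, 126, 134]
t=27: [33, 41, 41, 33]
t=28: [36, 100, 100, 36]
t=29: [126, 134, 134, 126]
t=30: [41, 33, 33, 41]
t=31: [100, 36, 36, 100]
t=32: [134, 126, 126, 134]

Answer: 6
Key observation: The state at step 26, [134, 126, 126, 134], reappears at step 32 — and no state repeats earlier — so the cycle the system enters has period 6.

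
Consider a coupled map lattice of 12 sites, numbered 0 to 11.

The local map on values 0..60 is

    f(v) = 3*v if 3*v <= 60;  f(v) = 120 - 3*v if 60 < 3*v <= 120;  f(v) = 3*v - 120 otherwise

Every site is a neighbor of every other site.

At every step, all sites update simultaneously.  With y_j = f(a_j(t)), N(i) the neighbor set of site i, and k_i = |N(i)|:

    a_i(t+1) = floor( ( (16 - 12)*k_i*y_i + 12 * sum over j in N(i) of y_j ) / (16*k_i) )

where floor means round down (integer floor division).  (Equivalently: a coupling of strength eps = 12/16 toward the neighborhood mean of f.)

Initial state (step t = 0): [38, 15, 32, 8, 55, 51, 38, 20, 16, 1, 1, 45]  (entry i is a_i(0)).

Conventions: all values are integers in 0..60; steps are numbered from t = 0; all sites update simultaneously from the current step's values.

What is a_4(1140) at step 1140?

Answer: a_4(1140) = 19
Key observation: The state at step 7, [47, 46, 47, 47, 46, 47, 47, 46, 46, 47, 47, 47], reappears at step 11: the system is in a cycle of period 4 from step 7 on.  Therefore the state at step 1140 equals the state at step 7 + ((1140 - 7) mod 4) = 8, which is [20, 19, 20, 20, 19, 20, 20, 19, 19, 20, 20, 20].

Derivation:
t=0: [38, 15, 32, 8, 55, 51, 38, 20, 16, 1, 1, 45]
t=1: [22, 29, 25, 25, 29, 27, 22, 32, 30, 21, 21, 24]
t=2: [45, 41, 43, 43, 41, 42, 45, 39, 40, 45, 45, 44]
t=3: [9, 7, 8, 8, 7, 8, 9, 7, 7, 9, 9, 9]
t=4: [24, 23, 24, 24, 23, 24, 24, 23, 23, 24, 24, 24]
t=5: [48, 49, 48, 48, 49, 48, 48, 49, 49, 48, 48, 48]
t=6: [24, 25, 24, 24, 25, 24, 24, 25, 25, 24, 24, 24]
t=7: [47, 46, 47, 47, 46, 47, 47, 46, 46, 47, 47, 47]
t=8: [20, 19, 20, 20, 19, 20, 20, 19, 19, 20, 20, 20]
t=9: [59, 58, 59, 59, 58, 59, 59, 58, 58, 59, 59, 59]
t=10: [56, 55, 56, 56, 55, 56, 56, 55, 55, 56, 56, 56]
t=11: [47, 46, 47, 47, 46, 47, 47, 46, 46, 47, 47, 47]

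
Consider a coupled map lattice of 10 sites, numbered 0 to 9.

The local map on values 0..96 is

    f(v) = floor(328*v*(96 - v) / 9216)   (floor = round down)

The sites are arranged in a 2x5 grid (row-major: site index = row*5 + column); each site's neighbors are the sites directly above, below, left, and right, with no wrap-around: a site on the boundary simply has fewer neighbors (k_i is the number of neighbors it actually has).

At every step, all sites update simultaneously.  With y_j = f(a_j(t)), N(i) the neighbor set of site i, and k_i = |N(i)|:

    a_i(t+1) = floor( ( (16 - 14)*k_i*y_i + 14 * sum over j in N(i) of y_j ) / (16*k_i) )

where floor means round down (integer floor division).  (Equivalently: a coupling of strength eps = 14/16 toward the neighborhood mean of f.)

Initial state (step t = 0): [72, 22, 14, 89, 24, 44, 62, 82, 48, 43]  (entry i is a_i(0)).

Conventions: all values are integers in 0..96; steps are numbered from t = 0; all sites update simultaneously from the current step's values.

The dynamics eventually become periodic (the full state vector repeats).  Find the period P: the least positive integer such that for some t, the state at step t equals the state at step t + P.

Simulating step by step:
t=0: [72, 22, 14, 89, 24, 44, 62, 82, 48, 43]
t=1: [68, 58, 39, 56, 52, 69, 61, 62, 51, 72]
t=2: [71, 74, 77, 80, 71, 70, 73, 77, 72, 78]
t=3: [60, 57, 51, 56, 49, 61, 57, 56, 50, 60]
t=4: [76, 78, 79, 80, 77, 77, 77, 80, 78, 80]
t=5: [50, 50, 46, 48, 45, 52, 49, 48, 45, 49]
t=6: [81, 81, 81, 81, 81, 81, 81, 81, 81, 81]
t=7: [43, 43, 43, 43, 43, 43, 43, 43, 43, 43]
t=8: [81, 81, 81, 81, 81, 81, 81, 81, 81, 81]

Answer: 2
Key observation: The state at step 6, [81, 81, 81, 81, 81, 81, 81, 81, 81, 81], reappears at step 8 — and no state repeats earlier — so the cycle the system enters has period 2.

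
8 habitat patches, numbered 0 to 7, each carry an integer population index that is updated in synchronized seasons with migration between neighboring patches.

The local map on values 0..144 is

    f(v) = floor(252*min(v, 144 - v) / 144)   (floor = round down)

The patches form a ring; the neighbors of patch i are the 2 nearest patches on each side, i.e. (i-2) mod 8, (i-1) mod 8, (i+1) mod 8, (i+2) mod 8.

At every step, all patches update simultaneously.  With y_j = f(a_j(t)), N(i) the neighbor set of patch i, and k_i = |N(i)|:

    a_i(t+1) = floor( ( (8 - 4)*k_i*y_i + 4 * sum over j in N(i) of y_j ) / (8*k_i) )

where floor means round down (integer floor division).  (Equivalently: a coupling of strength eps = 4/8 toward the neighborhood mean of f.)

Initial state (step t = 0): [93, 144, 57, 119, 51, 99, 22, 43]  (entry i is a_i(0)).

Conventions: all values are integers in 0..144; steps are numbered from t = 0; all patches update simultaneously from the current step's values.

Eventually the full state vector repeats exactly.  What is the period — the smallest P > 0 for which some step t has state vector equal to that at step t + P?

Simulating step by step:
t=0: [93, 144, 57, 119, 51, 99, 22, 43]
t=1: [71, 38, 77, 54, 76, 69, 60, 63]
t=2: [111, 88, 108, 99, 114, 113, 111, 106]
t=3: [64, 82, 67, 72, 57, 58, 57, 66]
t=4: [110, 112, 114, 116, 104, 105, 102, 110]
t=5: [59, 55, 55, 55, 65, 65, 68, 61]
t=6: [103, 98, 99, 100, 109, 110, 113, 106]
t=7: [70, 76, 75, 73, 64, 61, 59, 66]
t=8: [118, 119, 119, 119, 112, 109, 108, 113]
t=9: [47, 44, 44, 46, 54, 57, 58, 53]
t=10: [84, 79, 80, 83, 91, 95, 96, 90]
t=11: [102, 108, 108, 103, 94, 89, 89, 95]
t=12: [74, 68, 68, 74, 84, 90, 90, 83]
t=13: [115, 118, 118, 115, 106, 100, 100, 106]
t=14: [54, 48, 48, 54, 64, 70, 70, 64]
t=15: [97, 90, 90, 97, 108, 116, 116, 108]
t=16: [78, 87, 87, 78, 65, 56, 56, 65]
t=17: [108, 104, 104, 108, 107, 103, 103, 107]
t=18: [65, 67, 67, 65, 66, 68, 68, 66]
t=19: [115, 115, 115, 115, 116, 117, 117, 116]
t=20: [49, 49, 49, 49, 48, 47, 47, 48]
t=21: [84, 84, 84, 84, 83, 82, 82, 83]
t=22: [105, 105, 105, 105, 106, 107, 107, 106]
t=23: [67, 67, 67, 67, 66, 65, 65, 66]
t=24: [116, 116, 116, 116, 115, 114, 114, 115]
t=25: [49, 49, 49, 49, 50, 51, 51, 50]
t=26: [85, 85, 85, 85, 87, 88, 88, 87]
t=27: [101, 102, 102, 101, 99, 98, 98, 99]
t=28: [75, 74, 74, 75, 77, 78, 78, 77]
t=29: [119, 120, 120, 119, 117, 116, 116, 117]
t=30: [44, 42, 42, 44, 46, 47, 47, 46]
t=31: [77, 74, 74, 77, 79, 80, 80, 79]
t=32: [117, 119, 119, 117, 114, 112, 112, 114]
t=33: [47, 45, 45, 47, 51, 53, 53, 51]
t=34: [83, 80, 80, 83, 87, 90, 90, 87]
t=35: [105, 108, 108, 105, 100, 96, 96, 100]
t=36: [69, 66, 66, 69, 75, 80, 80, 75]
t=37: [117, 116, 116, 117, 117, 115, 115, 117]
t=38: [47, 48, 48, 47, 48, 48, 48, 48]
t=39: [83, 83, 83, 83, 83, 83, 83, 83]
t=40: [106, 106, 106, 106, 106, 106, 106, 106]
t=41: [66, 66, 66, 66, 66, 66, 66, 66]
t=42: [115, 115, 115, 115, 115, 115, 115, 115]
t=43: [50, 50, 50, 50, 50, 50, 50, 50]
t=44: [87, 87, 87, 87, 87, 87, 87, 87]
t=45: [99, 99, 99, 99, 99, 99, 99, 99]
t=46: [78, 78, 78, 78, 78, 78, 78, 78]
t=47: [115, 115, 115, 115, 115, 115, 115, 115]

Answer: 5
Key observation: The state at step 42, [115, 115, 115, 115, 115, 115, 115, 115], reappears at step 47 — and no state repeats earlier — so the cycle the system enters has period 5.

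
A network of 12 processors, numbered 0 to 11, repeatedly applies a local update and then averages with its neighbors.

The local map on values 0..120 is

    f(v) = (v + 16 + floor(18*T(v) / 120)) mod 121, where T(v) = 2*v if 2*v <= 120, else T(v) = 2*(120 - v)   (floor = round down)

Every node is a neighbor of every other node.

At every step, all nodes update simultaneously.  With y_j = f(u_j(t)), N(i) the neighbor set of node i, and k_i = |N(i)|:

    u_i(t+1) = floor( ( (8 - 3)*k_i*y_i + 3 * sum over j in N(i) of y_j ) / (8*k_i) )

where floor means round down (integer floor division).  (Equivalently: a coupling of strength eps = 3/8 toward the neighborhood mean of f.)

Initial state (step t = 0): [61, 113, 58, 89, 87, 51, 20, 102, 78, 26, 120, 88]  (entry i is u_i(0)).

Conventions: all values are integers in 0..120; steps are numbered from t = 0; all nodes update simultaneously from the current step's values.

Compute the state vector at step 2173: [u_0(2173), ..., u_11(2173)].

Answer: [22, 78, 22, 22, 22, 21, 78, 78, 22, 78, 78, 22]
Key observation: The state at step 8, [22, 78, 22, 22, 22, 21, 78, 78, 22, 78, 78, 22], reappears at step 13: the system is in a cycle of period 5 from step 8 on.  Therefore the state at step 2173 equals the state at step 8 + ((2173 - 8) mod 5) = 8, which is [22, 78, 22, 22, 22, 21, 78, 78, 22, 78, 78, 22].

Derivation:
t=0: [61, 113, 58, 89, 87, 51, 20, 102, 78, 26, 120, 88]
t=1: [83, 34, 82, 95, 94, 76, 53, 29, 90, 57, 37, 95]
t=2: [103, 74, 103, 108, 108, 101, 88, 70, 106, 92, 76, 108]
t=3: [21, 80, 21, 22, 22, 19, 86, 79, 22, 87, 81, 22]
t=4: [54, 92, 54, 54, 54, 52, 95, 92, 54, 95, 92, 54]
t=5: [91, 108, 91, 91, 91, 89, 110, 108, 91, 110, 108, 91]
t=6: [96, 32, 96, 96, 96, 95, 33, 32, 96, 33, 32, 96]
t=7: [108, 71, 108, 108, 108, 107, 72, 71, 108, 72, 71, 108]
t=8: [22, 78, 22, 22, 22, 21, 78, 78, 22, 78, 78, 22]
t=9: [54, 91, 54, 54, 54, 53, 91, 91, 54, 91, 91, 54]
t=10: [90, 108, 90, 90, 90, 89, 108, 108, 90, 108, 108, 90]
t=11: [96, 31, 96, 96, 96, 95, 31, 31, 96, 31, 31, 96]
t=12: [108, 71, 108, 108, 108, 107, 71, 71, 108, 71, 71, 108]
t=13: [22, 78, 22, 22, 22, 21, 78, 78, 22, 78, 78, 22]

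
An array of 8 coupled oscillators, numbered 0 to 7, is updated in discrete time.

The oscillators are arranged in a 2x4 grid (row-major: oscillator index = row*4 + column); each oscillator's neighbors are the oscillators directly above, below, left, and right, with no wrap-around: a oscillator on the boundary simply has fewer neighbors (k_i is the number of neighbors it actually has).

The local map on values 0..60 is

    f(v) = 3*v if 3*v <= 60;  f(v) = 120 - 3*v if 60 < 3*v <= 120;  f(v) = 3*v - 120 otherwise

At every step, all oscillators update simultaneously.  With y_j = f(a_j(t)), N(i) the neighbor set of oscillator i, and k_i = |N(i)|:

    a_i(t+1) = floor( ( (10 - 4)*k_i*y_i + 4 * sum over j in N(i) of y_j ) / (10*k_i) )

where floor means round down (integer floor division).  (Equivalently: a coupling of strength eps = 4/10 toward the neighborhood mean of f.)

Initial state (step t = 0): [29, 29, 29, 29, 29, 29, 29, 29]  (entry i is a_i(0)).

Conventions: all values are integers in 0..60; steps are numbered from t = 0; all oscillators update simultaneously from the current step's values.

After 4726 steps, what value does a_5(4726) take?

Simulating step by step:
t=0: [29, 29, 29, 29, 29, 29, 29, 29]
t=1: [33, 33, 33, 33, 33, 33, 33, 33]
t=2: [21, 21, 21, 21, 21, 21, 21, 21]
t=3: [57, 57, 57, 57, 57, 57, 57, 57]
t=4: [51, 51, 51, 51, 51, 51, 51, 51]
t=5: [33, 33, 33, 33, 33, 33, 33, 33]

Answer: a_5(4726) = 21
Key observation: The state at step 1, [33, 33, 33, 33, 33, 33, 33, 33], reappears at step 5: the system is in a cycle of period 4 from step 1 on.  Therefore the state at step 4726 equals the state at step 1 + ((4726 - 1) mod 4) = 2, which is [21, 21, 21, 21, 21, 21, 21, 21].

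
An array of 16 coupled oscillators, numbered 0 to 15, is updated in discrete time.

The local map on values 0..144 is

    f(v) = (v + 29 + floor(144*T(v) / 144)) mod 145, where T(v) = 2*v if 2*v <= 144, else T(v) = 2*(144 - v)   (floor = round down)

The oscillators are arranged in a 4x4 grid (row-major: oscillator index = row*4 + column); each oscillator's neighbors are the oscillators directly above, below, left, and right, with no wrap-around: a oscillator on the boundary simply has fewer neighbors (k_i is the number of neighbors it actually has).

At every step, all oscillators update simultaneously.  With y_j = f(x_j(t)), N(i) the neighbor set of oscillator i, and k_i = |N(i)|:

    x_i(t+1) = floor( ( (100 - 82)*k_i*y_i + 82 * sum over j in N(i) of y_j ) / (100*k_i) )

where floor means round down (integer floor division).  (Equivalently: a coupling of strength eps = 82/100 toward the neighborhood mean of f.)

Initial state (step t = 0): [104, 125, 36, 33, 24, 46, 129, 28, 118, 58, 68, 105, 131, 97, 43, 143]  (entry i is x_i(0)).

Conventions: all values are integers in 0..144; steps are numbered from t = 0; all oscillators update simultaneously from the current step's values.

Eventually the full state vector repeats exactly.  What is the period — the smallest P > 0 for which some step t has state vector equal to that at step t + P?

Answer: 2
Key observation: The state at step 14, [84, 84, 84, 85, 84, 84, 85, 85, 84, 84, 85, 85, 84, 84, 85, 85], reappears at step 16 — and no state repeats earlier — so the cycle the system enters has period 2.

Derivation:
t=0: [104, 125, 36, 33, 24, 46, 129, 28, 118, 58, 68, 105, 131, 97, 43, 143]
t=1: [72, 70, 84, 125, 57, 55, 81, 85, 64, 59, 52, 74, 60, 44, 54, 38]
t=2: [79, 81, 79, 80, 71, 70, 70, 80, 62, 48, 67, 91, 49, 49, 62, 84]
t=3: [93, 92, 92, 92, 87, 80, 91, 89, 55, 62, 71, 87, 46, 40, 68, 77]
t=4: [81, 83, 80, 81, 75, 81, 86, 82, 57, 62, 83, 90, 25, 49, 69, 88]
t=5: [92, 90, 89, 91, 82, 86, 89, 86, 83, 67, 83, 86, 53, 78, 72, 86]
t=6: [84, 82, 82, 83, 85, 85, 85, 83, 75, 88, 88, 86, 82, 79, 91, 91]
t=7: [88, 88, 88, 89, 90, 87, 87, 87, 88, 89, 84, 84, 94, 86, 85, 83]
t=8: [83, 84, 84, 84, 83, 83, 85, 85, 81, 85, 86, 87, 83, 83, 87, 87]
t=9: [88, 88, 87, 87, 89, 87, 87, 86, 88, 88, 86, 85, 89, 87, 86, 85]
t=10: [83, 84, 84, 85, 84, 84, 85, 85, 83, 84, 85, 86, 84, 84, 86, 86]
t=11: [88, 88, 87, 87, 88, 87, 87, 86, 88, 88, 86, 86, 88, 87, 86, 86]
t=12: [84, 84, 84, 85, 84, 84, 85, 85, 84, 84, 85, 86, 84, 84, 85, 86]
t=13: [88, 88, 87, 87, 88, 87, 87, 86, 88, 87, 87, 86, 88, 87, 87, 86]
t=14: [84, 84, 84, 85, 84, 84, 85, 85, 84, 84, 85, 85, 84, 84, 85, 85]
t=15: [88, 88, 87, 87, 88, 87, 87, 87, 88, 87, 87, 87, 88, 87, 87, 87]
t=16: [84, 84, 84, 85, 84, 84, 85, 85, 84, 84, 85, 85, 84, 84, 85, 85]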